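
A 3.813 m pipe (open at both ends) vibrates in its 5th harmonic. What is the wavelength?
λₙ = 2L/n = 1.525 m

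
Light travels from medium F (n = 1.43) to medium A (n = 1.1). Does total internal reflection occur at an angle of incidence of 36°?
θc = arcsin(n₂/n₁) = 50.28°; 36° < θc, so no — the ray refracts.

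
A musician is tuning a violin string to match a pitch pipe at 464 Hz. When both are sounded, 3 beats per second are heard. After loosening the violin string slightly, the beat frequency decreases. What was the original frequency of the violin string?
467 Hz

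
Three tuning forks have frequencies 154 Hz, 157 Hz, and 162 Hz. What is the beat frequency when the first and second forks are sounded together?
3 Hz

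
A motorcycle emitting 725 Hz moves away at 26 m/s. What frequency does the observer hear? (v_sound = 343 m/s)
f_obs = f·v/(v + v_s) = 673.9 Hz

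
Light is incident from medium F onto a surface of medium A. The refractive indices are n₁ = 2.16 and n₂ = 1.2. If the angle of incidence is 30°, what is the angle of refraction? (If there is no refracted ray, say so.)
sin θ₂ = (n₁/n₂)·sin θ₁ = 0.9 → θ₂ = 64.16°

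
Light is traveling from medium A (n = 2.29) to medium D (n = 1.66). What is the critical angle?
θc = arcsin(n₂/n₁) = 46.46°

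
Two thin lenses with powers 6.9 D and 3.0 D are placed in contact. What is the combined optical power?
P_total = P₁ + P₂ = 9.9 D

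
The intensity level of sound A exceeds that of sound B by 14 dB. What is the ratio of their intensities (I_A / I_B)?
I_A/I_B = 10^(Δβ/10) = 25.12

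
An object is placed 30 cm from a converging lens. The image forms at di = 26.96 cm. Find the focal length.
1/f = 1/do + 1/di → f = 14.2 cm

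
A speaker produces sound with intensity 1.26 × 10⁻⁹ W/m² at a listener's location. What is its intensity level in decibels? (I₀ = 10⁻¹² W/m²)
β = 10·log₁₀(I/I₀) = 31 dB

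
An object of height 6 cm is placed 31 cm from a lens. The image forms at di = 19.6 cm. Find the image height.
hi = (-di/do) × ho = -3.794 cm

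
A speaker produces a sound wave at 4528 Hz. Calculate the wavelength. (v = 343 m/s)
λ = v/f = 0.07575 m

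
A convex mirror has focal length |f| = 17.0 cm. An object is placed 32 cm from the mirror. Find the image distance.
f = −17.0 cm (convex); 1/di = 1/f − 1/do → di = -11.1 cm (virtual image, behind mirror)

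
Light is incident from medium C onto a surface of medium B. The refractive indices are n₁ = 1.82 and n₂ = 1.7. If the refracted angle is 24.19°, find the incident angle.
sin θ₁ = (n₂/n₁)·sin θ₂ → θ₁ = 22.5°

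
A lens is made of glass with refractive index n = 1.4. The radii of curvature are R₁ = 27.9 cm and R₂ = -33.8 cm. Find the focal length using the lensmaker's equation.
1/f = (n − 1)(1/R₁ − 1/R₂) → f = 38.21 cm (converging lens)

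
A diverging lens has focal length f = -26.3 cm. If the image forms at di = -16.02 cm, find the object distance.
1/do = 1/f − 1/di → do = 40.99 cm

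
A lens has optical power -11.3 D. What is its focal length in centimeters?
f = 1/P = -8.85 cm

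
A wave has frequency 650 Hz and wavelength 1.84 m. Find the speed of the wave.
v = fλ = 1196 m/s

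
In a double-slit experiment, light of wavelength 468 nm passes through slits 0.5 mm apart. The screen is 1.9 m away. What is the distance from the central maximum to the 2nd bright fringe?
y = mλL/d = 3.557 mm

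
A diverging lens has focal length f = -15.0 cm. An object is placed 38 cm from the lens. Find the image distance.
1/di = 1/f − 1/do → di = -10.75 cm (virtual image)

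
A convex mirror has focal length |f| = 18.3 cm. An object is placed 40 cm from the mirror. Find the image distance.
f = −18.3 cm (convex); 1/di = 1/f − 1/do → di = -12.56 cm (virtual image, behind mirror)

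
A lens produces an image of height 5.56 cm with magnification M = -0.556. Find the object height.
ho = |hi|/|M| = 10 cm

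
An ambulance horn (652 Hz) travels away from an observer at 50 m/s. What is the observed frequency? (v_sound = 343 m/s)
f_obs = f·v/(v + v_s) = 569 Hz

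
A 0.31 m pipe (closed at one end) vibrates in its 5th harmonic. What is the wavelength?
λₙ = 4L/n = 0.248 m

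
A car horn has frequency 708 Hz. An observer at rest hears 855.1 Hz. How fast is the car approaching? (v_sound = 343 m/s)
v_s = v·(1 − f/f_obs) = 59.01 m/s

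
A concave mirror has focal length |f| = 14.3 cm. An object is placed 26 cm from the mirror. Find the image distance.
f = +14.3 cm (concave); 1/di = 1/f − 1/do → di = 31.78 cm (real image, in front of mirror)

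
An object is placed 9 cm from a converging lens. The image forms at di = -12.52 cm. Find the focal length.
1/f = 1/do + 1/di → f = 32.01 cm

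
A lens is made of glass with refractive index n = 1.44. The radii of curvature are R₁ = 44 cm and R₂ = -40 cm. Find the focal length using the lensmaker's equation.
1/f = (n − 1)(1/R₁ − 1/R₂) → f = 47.62 cm (converging lens)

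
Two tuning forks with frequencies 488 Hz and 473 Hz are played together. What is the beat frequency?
15 Hz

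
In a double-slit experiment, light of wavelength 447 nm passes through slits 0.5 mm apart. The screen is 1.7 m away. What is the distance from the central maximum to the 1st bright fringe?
y = mλL/d = 1.52 mm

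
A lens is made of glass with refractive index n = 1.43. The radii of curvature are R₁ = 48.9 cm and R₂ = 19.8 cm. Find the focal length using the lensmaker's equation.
1/f = (n − 1)(1/R₁ − 1/R₂) → f = -77.38 cm (diverging lens)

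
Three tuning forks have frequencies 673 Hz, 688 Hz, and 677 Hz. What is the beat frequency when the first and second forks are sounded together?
15 Hz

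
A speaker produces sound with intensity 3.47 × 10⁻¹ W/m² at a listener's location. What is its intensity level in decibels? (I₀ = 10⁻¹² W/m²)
β = 10·log₁₀(I/I₀) = 115.4 dB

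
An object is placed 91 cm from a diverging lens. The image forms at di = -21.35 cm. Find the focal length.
1/f = 1/do + 1/di → f = -27.89 cm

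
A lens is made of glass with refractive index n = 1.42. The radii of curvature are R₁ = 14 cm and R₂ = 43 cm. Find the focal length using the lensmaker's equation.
1/f = (n − 1)(1/R₁ − 1/R₂) → f = 49.43 cm (converging lens)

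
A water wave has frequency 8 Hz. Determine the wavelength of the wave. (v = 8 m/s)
λ = v/f = 1 m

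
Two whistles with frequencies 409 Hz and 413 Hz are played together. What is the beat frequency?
4 Hz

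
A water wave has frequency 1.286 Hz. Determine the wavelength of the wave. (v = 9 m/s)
λ = v/f = 6.998 m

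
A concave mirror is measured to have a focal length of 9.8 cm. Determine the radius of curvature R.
R = 2|f| = 19.6 cm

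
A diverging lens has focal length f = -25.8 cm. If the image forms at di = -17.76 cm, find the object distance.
1/do = 1/f − 1/di → do = 56.99 cm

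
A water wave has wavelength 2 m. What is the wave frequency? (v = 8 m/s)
f = v/λ = 4 Hz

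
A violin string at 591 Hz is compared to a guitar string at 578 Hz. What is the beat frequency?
13 Hz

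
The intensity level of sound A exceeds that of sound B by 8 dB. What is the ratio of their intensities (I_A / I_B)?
I_A/I_B = 10^(Δβ/10) = 6.31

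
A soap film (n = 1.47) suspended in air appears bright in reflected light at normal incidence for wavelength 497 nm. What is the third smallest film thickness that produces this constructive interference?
2nt = (m − ½)λ with m = 3 → t = (m − ½)λ/(2n) = 422.6 nm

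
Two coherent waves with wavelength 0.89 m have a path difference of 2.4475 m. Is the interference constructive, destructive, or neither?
neither (partial) — path difference = 2.75λ, neither a whole number of wavelengths nor an odd multiple of λ/2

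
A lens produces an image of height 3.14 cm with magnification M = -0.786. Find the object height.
ho = |hi|/|M| = 3.995 cm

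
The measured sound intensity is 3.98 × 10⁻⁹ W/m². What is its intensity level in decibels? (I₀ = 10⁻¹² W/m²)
β = 10·log₁₀(I/I₀) = 36 dB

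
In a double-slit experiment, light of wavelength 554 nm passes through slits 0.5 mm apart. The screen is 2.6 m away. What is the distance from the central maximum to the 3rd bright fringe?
y = mλL/d = 8.642 mm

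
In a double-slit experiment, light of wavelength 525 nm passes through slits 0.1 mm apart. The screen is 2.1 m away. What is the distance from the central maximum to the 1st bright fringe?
y = mλL/d = 11.03 mm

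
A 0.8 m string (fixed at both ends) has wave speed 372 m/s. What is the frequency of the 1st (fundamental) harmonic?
fₙ = nv/(2L) = 232.5 Hz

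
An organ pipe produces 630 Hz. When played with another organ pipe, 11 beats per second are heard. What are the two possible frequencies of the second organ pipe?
f₂ = 630 ± 11 Hz → 641 Hz or 619 Hz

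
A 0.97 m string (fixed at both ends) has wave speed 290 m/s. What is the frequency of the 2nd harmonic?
fₙ = nv/(2L) = 299 Hz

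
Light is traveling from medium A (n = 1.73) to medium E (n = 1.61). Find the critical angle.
θc = arcsin(n₂/n₁) = 68.53°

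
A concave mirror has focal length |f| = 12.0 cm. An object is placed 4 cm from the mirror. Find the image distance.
f = +12.0 cm (concave); 1/di = 1/f − 1/do → di = -6 cm (virtual image, behind mirror)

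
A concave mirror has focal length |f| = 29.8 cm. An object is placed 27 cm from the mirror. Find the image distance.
f = +29.8 cm (concave); 1/di = 1/f − 1/do → di = -287.4 cm (virtual image, behind mirror)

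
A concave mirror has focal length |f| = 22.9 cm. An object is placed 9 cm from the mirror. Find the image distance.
f = +22.9 cm (concave); 1/di = 1/f − 1/do → di = -14.83 cm (virtual image, behind mirror)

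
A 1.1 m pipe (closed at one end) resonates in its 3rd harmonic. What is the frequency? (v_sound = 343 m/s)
fₙ = nv/(4L) = 233.9 Hz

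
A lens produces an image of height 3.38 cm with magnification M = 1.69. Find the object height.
ho = |hi|/|M| = 2 cm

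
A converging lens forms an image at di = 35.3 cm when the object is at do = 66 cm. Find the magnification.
M = −di/do = -0.5348 (inverted image)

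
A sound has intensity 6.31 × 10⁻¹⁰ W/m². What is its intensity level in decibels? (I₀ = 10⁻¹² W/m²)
β = 10·log₁₀(I/I₀) = 28 dB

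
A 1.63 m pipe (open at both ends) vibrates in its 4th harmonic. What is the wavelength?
λₙ = 2L/n = 0.815 m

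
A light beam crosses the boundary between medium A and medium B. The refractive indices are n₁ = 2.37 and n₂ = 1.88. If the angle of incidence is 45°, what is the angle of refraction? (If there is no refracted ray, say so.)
sin θ₂ = (n₁/n₂)·sin θ₁ = 0.8914 → θ₂ = 63.05°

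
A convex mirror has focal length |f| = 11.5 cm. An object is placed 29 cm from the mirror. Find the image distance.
f = −11.5 cm (convex); 1/di = 1/f − 1/do → di = -8.235 cm (virtual image, behind mirror)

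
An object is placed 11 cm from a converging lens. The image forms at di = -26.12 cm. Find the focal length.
1/f = 1/do + 1/di → f = 19 cm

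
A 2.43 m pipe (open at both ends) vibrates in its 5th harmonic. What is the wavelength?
λₙ = 2L/n = 0.972 m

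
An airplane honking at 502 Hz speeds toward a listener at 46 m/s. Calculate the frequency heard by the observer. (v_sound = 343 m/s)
f_obs = f·v/(v − v_s) = 579.8 Hz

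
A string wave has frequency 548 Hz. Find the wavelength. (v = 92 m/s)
λ = v/f = 0.1679 m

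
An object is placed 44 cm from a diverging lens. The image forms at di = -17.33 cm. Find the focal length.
1/f = 1/do + 1/di → f = -28.59 cm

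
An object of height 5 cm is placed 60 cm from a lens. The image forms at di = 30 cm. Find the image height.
hi = (-di/do) × ho = -2.5 cm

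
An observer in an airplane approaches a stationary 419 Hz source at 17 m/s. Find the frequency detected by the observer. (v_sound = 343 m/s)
f_obs = f·(v + v_o)/v = 439.8 Hz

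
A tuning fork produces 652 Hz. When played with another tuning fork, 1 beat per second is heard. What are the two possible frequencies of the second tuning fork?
f₂ = 652 ± 1 Hz → 653 Hz or 651 Hz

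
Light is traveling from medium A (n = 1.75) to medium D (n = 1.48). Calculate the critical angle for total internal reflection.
θc = arcsin(n₂/n₁) = 57.75°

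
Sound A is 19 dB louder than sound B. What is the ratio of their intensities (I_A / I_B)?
I_A/I_B = 10^(Δβ/10) = 79.43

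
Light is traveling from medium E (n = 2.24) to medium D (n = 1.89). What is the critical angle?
θc = arcsin(n₂/n₁) = 57.54°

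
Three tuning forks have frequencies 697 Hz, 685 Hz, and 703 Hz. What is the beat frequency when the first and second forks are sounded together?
12 Hz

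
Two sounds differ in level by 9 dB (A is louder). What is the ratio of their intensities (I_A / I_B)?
I_A/I_B = 10^(Δβ/10) = 7.943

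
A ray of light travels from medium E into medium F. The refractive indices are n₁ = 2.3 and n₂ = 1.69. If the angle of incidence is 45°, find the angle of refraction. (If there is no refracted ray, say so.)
sin θ₂ = (n₁/n₂)·sin θ₁ = 0.9623 → θ₂ = 74.22°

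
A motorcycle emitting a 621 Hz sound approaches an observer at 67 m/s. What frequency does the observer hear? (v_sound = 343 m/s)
f_obs = f·v/(v − v_s) = 771.8 Hz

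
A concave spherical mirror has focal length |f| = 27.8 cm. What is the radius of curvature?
R = 2|f| = 55.6 cm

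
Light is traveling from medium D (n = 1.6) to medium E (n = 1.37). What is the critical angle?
θc = arcsin(n₂/n₁) = 58.9°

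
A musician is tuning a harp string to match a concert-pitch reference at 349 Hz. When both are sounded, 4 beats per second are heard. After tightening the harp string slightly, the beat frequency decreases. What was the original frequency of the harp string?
345 Hz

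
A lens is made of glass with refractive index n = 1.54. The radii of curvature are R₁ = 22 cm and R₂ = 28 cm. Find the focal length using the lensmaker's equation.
1/f = (n − 1)(1/R₁ − 1/R₂) → f = 190.1 cm (converging lens)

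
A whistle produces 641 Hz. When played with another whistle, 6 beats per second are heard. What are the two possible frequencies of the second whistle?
f₂ = 641 ± 6 Hz → 647 Hz or 635 Hz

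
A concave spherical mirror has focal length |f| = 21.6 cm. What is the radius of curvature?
R = 2|f| = 43.2 cm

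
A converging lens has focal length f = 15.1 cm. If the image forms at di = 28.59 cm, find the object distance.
1/do = 1/f − 1/di → do = 32 cm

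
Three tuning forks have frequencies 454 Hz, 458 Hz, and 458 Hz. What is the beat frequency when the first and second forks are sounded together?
4 Hz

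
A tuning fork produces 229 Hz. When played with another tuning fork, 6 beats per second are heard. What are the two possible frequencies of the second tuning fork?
f₂ = 229 ± 6 Hz → 235 Hz or 223 Hz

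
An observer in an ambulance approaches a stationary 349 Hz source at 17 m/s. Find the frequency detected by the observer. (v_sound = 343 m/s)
f_obs = f·(v + v_o)/v = 366.3 Hz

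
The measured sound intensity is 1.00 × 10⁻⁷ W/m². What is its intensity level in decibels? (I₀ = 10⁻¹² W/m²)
β = 10·log₁₀(I/I₀) = 50 dB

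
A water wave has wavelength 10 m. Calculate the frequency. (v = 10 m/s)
f = v/λ = 1 Hz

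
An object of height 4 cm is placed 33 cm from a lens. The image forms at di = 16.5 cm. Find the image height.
hi = (-di/do) × ho = -2 cm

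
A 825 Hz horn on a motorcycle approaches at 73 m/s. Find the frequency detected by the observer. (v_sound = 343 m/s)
f_obs = f·v/(v − v_s) = 1048 Hz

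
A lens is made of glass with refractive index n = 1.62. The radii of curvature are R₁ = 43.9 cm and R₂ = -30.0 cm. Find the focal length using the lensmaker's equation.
1/f = (n − 1)(1/R₁ − 1/R₂) → f = 28.74 cm (converging lens)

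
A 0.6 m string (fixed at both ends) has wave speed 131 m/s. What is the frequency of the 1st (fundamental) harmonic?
fₙ = nv/(2L) = 109.2 Hz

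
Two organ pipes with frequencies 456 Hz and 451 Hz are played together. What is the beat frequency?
5 Hz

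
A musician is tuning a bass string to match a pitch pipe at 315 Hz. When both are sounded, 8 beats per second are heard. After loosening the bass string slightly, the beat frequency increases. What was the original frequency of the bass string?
307 Hz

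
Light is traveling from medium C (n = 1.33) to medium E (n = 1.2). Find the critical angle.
θc = arcsin(n₂/n₁) = 64.46°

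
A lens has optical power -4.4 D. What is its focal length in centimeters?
f = 1/P = -22.73 cm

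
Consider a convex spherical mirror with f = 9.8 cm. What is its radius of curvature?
R = 2|f| = 19.6 cm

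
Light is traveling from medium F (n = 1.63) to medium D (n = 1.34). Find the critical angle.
θc = arcsin(n₂/n₁) = 55.29°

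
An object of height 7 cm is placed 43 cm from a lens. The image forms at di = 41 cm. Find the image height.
hi = (-di/do) × ho = -6.674 cm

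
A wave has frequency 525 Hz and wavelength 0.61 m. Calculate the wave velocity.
v = fλ = 320.2 m/s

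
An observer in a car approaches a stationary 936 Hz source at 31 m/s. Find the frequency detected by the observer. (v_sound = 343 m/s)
f_obs = f·(v + v_o)/v = 1021 Hz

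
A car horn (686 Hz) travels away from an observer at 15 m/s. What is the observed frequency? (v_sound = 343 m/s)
f_obs = f·v/(v + v_s) = 657.3 Hz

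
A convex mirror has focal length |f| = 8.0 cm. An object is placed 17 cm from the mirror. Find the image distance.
f = −8.0 cm (convex); 1/di = 1/f − 1/do → di = -5.44 cm (virtual image, behind mirror)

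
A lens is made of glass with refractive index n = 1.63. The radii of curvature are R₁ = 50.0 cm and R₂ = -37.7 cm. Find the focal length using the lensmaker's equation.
1/f = (n − 1)(1/R₁ − 1/R₂) → f = 34.12 cm (converging lens)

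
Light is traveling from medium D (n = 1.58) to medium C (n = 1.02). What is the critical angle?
θc = arcsin(n₂/n₁) = 40.21°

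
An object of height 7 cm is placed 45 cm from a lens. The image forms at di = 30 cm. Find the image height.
hi = (-di/do) × ho = -4.667 cm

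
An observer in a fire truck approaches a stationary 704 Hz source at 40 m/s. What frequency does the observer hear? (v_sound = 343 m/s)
f_obs = f·(v + v_o)/v = 786.1 Hz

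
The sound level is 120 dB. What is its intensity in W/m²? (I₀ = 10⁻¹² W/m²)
I = I₀·10^(β/10) = 1.00 × 10⁰ W/m²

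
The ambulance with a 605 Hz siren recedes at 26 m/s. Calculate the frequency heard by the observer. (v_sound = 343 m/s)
f_obs = f·v/(v + v_s) = 562.4 Hz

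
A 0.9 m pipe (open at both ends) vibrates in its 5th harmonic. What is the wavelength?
λₙ = 2L/n = 0.36 m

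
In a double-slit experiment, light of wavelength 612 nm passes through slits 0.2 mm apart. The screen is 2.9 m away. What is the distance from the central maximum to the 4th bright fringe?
y = mλL/d = 35.5 mm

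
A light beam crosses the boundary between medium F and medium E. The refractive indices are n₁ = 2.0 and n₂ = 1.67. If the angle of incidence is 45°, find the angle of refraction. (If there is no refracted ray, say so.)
sin θ₂ = (n₁/n₂)·sin θ₁ = 0.8468 → θ₂ = 57.87°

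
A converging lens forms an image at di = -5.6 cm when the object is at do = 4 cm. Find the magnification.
M = −di/do = 1.4 (upright image)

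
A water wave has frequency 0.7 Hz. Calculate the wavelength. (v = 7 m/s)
λ = v/f = 10 m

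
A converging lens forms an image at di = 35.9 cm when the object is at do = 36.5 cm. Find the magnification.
M = −di/do = -0.9836 (inverted image)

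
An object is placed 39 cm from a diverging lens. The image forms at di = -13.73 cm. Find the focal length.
1/f = 1/do + 1/di → f = -21.19 cm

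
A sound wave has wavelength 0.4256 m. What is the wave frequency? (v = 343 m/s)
f = v/λ = 805.9 Hz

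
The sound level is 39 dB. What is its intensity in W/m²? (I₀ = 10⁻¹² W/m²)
I = I₀·10^(β/10) = 7.94 × 10⁻⁹ W/m²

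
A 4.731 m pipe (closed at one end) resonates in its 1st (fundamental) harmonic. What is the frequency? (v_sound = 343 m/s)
fₙ = nv/(4L) = 18.13 Hz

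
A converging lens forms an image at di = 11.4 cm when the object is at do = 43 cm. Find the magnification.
M = −di/do = -0.2651 (inverted image)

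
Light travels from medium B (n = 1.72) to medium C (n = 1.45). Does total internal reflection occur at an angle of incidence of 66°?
θc = arcsin(n₂/n₁) = 57.46°; 66° > θc, so yes — total internal reflection.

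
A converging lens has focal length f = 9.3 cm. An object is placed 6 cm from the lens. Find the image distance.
1/di = 1/f − 1/do → di = -16.91 cm (virtual image)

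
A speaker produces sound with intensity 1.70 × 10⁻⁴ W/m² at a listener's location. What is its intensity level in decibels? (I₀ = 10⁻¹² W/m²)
β = 10·log₁₀(I/I₀) = 82.3 dB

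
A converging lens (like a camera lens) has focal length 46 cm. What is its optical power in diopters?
P = 1/f = 2.174 D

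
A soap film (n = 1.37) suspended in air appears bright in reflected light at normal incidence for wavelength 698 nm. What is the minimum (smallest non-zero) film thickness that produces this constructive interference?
2nt = (m − ½)λ with m = 1 → t = (m − ½)λ/(2n) = 127.4 nm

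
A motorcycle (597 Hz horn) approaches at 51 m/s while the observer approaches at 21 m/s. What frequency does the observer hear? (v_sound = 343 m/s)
f_obs = f·(v + v_o)/(v − v_s) = 744.2 Hz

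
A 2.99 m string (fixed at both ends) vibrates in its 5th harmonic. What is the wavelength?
λₙ = 2L/n = 1.196 m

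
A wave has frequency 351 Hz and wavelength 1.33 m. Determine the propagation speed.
v = fλ = 466.8 m/s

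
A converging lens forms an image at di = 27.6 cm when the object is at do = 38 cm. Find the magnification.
M = −di/do = -0.7263 (inverted image)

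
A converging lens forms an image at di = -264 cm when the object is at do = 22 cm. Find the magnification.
M = −di/do = 12 (upright image)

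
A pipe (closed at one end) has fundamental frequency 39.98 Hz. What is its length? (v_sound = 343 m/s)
L = v/(4f₁) = 2.145 m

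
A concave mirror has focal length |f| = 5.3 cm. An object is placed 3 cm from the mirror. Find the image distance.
f = +5.3 cm (concave); 1/di = 1/f − 1/do → di = -6.913 cm (virtual image, behind mirror)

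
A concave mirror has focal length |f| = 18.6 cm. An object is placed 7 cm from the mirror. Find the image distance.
f = +18.6 cm (concave); 1/di = 1/f − 1/do → di = -11.22 cm (virtual image, behind mirror)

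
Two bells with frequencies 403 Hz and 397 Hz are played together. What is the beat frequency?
6 Hz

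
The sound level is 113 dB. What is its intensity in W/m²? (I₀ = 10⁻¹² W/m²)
I = I₀·10^(β/10) = 2.00 × 10⁻¹ W/m²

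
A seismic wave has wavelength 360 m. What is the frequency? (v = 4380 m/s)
f = v/λ = 12.17 Hz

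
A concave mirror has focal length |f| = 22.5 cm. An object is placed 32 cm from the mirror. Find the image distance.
f = +22.5 cm (concave); 1/di = 1/f − 1/do → di = 75.79 cm (real image, in front of mirror)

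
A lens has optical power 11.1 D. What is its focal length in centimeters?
f = 1/P = 9.009 cm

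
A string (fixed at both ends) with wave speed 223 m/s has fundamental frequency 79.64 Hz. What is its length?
L = v/(2f₁) = 1.4 m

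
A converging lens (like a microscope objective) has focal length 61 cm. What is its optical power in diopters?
P = 1/f = 1.639 D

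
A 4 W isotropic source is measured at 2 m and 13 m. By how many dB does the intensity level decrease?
Δβ = 20·log₁₀(r₂/r₁) = 16.26 dB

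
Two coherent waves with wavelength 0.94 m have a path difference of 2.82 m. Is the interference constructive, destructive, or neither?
constructive — path difference = 3λ, a whole number of wavelengths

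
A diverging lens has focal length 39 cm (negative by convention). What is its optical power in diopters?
P = 1/f = -2.564 D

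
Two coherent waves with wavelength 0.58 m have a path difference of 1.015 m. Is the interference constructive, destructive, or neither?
neither (partial) — path difference = 1.75λ, neither a whole number of wavelengths nor an odd multiple of λ/2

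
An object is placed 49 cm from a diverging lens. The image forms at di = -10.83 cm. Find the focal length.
1/f = 1/do + 1/di → f = -13.9 cm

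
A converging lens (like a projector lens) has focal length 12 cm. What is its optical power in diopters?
P = 1/f = 8.333 D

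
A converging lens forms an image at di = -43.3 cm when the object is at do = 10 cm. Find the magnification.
M = −di/do = 4.33 (upright image)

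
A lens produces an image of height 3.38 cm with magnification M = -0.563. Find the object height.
ho = |hi|/|M| = 6.004 cm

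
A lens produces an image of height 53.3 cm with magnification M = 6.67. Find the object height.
ho = |hi|/|M| = 7.991 cm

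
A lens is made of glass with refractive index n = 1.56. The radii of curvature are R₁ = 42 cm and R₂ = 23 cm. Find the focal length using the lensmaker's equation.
1/f = (n − 1)(1/R₁ − 1/R₂) → f = -90.79 cm (diverging lens)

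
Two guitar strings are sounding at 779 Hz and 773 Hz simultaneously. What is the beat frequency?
6 Hz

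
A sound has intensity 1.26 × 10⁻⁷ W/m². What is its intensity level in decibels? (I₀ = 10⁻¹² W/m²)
β = 10·log₁₀(I/I₀) = 51 dB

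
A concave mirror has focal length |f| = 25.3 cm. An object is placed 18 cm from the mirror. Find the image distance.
f = +25.3 cm (concave); 1/di = 1/f − 1/do → di = -62.38 cm (virtual image, behind mirror)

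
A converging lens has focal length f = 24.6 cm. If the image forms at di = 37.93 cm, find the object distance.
1/do = 1/f − 1/di → do = 70 cm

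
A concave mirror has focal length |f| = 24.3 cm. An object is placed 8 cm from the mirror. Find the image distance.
f = +24.3 cm (concave); 1/di = 1/f − 1/do → di = -11.93 cm (virtual image, behind mirror)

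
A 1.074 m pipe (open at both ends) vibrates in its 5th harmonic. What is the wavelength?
λₙ = 2L/n = 0.4296 m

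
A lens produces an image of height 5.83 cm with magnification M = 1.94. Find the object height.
ho = |hi|/|M| = 3.005 cm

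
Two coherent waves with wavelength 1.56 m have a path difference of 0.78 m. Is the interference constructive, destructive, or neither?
destructive — path difference = 0.5λ, an odd multiple of λ/2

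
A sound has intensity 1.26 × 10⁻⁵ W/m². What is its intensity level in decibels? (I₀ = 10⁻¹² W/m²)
β = 10·log₁₀(I/I₀) = 71 dB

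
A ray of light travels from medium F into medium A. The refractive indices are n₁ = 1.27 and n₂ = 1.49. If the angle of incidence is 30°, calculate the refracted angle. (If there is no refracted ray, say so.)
sin θ₂ = (n₁/n₂)·sin θ₁ = 0.4262 → θ₂ = 25.23°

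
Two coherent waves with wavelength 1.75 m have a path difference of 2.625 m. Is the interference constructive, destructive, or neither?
destructive — path difference = 1.5λ, an odd multiple of λ/2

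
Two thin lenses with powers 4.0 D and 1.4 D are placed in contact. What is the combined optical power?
P_total = P₁ + P₂ = 5.4 D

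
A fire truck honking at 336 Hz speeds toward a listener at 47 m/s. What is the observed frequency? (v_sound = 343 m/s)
f_obs = f·v/(v − v_s) = 389.4 Hz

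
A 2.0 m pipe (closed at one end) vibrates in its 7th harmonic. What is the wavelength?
λₙ = 4L/n = 1.143 m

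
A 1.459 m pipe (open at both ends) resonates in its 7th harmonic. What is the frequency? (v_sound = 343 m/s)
fₙ = nv/(2L) = 822.8 Hz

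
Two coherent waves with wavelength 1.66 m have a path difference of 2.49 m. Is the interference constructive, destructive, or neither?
destructive — path difference = 1.5λ, an odd multiple of λ/2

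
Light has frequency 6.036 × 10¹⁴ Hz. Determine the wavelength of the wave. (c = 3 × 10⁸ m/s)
λ = c/f = 497 nm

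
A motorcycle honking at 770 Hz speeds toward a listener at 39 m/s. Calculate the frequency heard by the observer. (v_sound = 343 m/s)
f_obs = f·v/(v − v_s) = 868.8 Hz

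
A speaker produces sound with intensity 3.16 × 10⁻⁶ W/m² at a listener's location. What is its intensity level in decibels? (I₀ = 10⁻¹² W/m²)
β = 10·log₁₀(I/I₀) = 65 dB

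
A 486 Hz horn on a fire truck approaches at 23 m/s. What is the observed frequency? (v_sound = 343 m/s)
f_obs = f·v/(v − v_s) = 520.9 Hz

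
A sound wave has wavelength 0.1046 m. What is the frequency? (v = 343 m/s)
f = v/λ = 3279 Hz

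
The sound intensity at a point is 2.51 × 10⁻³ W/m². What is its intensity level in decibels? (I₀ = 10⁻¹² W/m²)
β = 10·log₁₀(I/I₀) = 94 dB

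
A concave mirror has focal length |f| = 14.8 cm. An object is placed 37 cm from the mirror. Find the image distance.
f = +14.8 cm (concave); 1/di = 1/f − 1/do → di = 24.67 cm (real image, in front of mirror)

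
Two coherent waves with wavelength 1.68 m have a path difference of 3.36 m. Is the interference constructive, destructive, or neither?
constructive — path difference = 2λ, a whole number of wavelengths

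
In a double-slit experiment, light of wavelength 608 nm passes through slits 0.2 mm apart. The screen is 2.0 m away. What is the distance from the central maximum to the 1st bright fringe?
y = mλL/d = 6.08 mm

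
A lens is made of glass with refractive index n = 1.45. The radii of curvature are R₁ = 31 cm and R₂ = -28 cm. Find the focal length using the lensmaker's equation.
1/f = (n − 1)(1/R₁ − 1/R₂) → f = 32.69 cm (converging lens)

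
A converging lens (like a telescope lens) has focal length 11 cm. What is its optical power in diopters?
P = 1/f = 9.091 D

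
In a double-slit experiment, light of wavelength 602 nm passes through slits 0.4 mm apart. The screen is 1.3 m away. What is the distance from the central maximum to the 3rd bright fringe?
y = mλL/d = 5.87 mm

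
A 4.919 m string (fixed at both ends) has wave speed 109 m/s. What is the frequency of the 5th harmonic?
fₙ = nv/(2L) = 55.4 Hz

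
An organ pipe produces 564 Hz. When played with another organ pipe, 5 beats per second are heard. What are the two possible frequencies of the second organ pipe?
f₂ = 564 ± 5 Hz → 569 Hz or 559 Hz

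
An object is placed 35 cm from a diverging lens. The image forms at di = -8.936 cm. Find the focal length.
1/f = 1/do + 1/di → f = -12 cm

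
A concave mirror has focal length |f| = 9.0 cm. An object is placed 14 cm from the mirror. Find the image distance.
f = +9.0 cm (concave); 1/di = 1/f − 1/do → di = 25.2 cm (real image, in front of mirror)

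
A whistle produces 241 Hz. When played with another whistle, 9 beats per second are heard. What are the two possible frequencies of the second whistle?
f₂ = 241 ± 9 Hz → 250 Hz or 232 Hz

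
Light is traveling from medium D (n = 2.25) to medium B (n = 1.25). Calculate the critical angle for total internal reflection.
θc = arcsin(n₂/n₁) = 33.75°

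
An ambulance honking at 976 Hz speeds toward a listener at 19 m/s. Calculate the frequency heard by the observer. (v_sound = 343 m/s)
f_obs = f·v/(v − v_s) = 1033 Hz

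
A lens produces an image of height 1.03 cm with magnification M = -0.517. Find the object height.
ho = |hi|/|M| = 1.992 cm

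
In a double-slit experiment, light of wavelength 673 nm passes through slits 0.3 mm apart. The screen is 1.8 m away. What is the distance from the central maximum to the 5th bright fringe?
y = mλL/d = 20.19 mm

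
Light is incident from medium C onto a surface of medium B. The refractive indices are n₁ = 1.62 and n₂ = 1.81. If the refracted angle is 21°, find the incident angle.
sin θ₁ = (n₂/n₁)·sin θ₂ → θ₁ = 23.6°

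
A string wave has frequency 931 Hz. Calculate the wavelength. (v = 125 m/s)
λ = v/f = 0.1343 m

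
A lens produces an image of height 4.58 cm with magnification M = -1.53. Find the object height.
ho = |hi|/|M| = 2.993 cm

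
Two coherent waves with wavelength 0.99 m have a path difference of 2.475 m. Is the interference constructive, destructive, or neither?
destructive — path difference = 2.5λ, an odd multiple of λ/2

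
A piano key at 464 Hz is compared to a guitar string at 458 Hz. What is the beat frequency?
6 Hz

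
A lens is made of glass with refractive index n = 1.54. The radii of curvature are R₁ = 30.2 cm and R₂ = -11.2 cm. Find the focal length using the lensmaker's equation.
1/f = (n − 1)(1/R₁ − 1/R₂) → f = 15.13 cm (converging lens)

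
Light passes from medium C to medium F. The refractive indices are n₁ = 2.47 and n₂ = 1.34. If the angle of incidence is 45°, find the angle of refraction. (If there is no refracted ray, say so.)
sin θ₂ = (n₁/n₂)·sin θ₁ = 1.303 > 1, so there is no refracted ray — the light undergoes total internal reflection.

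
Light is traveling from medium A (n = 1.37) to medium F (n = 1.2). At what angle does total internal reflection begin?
θc = arcsin(n₂/n₁) = 61.15°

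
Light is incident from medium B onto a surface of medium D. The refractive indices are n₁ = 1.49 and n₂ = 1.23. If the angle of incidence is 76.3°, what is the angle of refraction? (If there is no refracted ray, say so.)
sin θ₂ = (n₁/n₂)·sin θ₁ = 1.177 > 1, so there is no refracted ray — the light undergoes total internal reflection.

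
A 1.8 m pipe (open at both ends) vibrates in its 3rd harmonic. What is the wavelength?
λₙ = 2L/n = 1.2 m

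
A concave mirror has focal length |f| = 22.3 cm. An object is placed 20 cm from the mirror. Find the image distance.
f = +22.3 cm (concave); 1/di = 1/f − 1/do → di = -193.9 cm (virtual image, behind mirror)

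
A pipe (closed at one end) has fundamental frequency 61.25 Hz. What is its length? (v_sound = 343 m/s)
L = v/(4f₁) = 1.4 m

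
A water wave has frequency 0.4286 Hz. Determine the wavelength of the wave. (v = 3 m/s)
λ = v/f = 7 m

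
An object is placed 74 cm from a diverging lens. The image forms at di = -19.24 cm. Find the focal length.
1/f = 1/do + 1/di → f = -26 cm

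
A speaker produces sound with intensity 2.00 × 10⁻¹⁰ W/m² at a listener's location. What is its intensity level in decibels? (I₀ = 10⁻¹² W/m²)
β = 10·log₁₀(I/I₀) = 23.01 dB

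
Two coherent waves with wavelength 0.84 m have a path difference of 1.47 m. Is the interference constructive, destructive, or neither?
neither (partial) — path difference = 1.75λ, neither a whole number of wavelengths nor an odd multiple of λ/2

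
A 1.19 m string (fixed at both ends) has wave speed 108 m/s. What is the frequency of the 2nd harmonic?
fₙ = nv/(2L) = 90.76 Hz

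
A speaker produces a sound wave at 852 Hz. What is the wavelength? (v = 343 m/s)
λ = v/f = 0.4026 m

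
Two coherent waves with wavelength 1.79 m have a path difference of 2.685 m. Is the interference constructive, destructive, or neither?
destructive — path difference = 1.5λ, an odd multiple of λ/2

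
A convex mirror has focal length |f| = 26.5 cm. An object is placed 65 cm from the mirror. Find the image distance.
f = −26.5 cm (convex); 1/di = 1/f − 1/do → di = -18.83 cm (virtual image, behind mirror)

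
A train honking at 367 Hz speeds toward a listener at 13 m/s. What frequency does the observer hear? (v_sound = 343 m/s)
f_obs = f·v/(v − v_s) = 381.5 Hz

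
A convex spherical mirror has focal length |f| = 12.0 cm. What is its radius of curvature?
R = 2|f| = 24 cm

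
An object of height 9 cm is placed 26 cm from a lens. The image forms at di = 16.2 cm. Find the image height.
hi = (-di/do) × ho = -5.608 cm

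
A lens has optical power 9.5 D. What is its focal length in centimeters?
f = 1/P = 10.53 cm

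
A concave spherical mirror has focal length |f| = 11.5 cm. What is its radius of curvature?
R = 2|f| = 23 cm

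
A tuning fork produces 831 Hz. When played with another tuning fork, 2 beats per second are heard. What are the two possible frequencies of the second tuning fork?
f₂ = 831 ± 2 Hz → 833 Hz or 829 Hz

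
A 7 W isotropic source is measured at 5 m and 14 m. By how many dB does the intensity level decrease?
Δβ = 20·log₁₀(r₂/r₁) = 8.943 dB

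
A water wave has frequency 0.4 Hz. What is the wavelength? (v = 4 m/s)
λ = v/f = 10 m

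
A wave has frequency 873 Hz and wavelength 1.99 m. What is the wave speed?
v = fλ = 1737 m/s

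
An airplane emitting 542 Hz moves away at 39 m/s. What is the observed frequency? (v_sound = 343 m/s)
f_obs = f·v/(v + v_s) = 486.7 Hz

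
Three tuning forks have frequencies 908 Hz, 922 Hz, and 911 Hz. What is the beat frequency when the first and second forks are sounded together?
14 Hz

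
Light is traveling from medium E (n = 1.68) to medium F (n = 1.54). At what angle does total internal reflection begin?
θc = arcsin(n₂/n₁) = 66.44°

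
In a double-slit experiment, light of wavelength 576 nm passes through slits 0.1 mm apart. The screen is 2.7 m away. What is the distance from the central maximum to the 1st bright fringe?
y = mλL/d = 15.55 mm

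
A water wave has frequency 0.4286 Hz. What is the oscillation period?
T = 1/f = 2.333 s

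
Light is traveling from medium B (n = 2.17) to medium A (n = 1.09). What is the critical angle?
θc = arcsin(n₂/n₁) = 30.15°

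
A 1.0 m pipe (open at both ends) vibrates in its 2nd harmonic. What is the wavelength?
λₙ = 2L/n = 1 m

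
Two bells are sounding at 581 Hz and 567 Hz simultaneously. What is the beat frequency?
14 Hz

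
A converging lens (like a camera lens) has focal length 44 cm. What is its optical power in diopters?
P = 1/f = 2.273 D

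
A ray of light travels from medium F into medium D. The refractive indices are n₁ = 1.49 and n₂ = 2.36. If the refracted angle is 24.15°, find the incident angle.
sin θ₁ = (n₂/n₁)·sin θ₂ → θ₁ = 40.39°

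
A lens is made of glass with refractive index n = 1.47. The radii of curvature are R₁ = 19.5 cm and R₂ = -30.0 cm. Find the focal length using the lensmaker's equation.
1/f = (n − 1)(1/R₁ − 1/R₂) → f = 25.15 cm (converging lens)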